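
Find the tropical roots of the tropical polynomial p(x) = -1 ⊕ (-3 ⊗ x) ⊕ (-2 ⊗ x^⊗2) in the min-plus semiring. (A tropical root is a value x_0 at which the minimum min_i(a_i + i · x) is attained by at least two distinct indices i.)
Roots: {-1, 2}

Each tropical root is a break point of the lower envelope of the lines y = a_i + i · x (there are 3 lines, with slopes 0, 1, ..., 2). Only the lines that attain the minimum somewhere contribute to roots; other lines are dominated. Here the surviving (envelope) indices are i = 2, i = 1, i = 0.
Intersections between consecutive envelope lines give the roots: for adjacent envelope indices i < j the intersection is x = (a_i − a_j) / (j − i). Reading off the sorted break points: {-1, 2}.
Verification: at each break x_0, at least two indices attain the minimum of min_i(a_i + i · x_0).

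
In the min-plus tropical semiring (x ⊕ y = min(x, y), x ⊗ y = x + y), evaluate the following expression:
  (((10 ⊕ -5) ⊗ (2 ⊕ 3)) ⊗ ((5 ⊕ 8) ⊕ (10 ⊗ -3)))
(((10 ⊕ -5) ⊗ (2 ⊕ 3)) ⊗ ((5 ⊕ 8) ⊕ (10 ⊗ -3))) = 2

Expand innermost to outermost. Recall ⊕ takes the minimum of its arguments and ⊗ takes their sum. Working out the expression (((10 ⊕ -5) ⊗ (2 ⊕ 3)) ⊗ ((5 ⊕ 8) ⊕ (10 ⊗ -3))) gives 2.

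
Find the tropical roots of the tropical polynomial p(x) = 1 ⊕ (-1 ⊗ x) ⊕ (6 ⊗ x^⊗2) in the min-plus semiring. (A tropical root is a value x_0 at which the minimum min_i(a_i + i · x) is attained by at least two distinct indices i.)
Roots: {-7, 2}

Each tropical root is a break point of the lower envelope of the lines y = a_i + i · x (there are 3 lines, with slopes 0, 1, ..., 2). Only the lines that attain the minimum somewhere contribute to roots; other lines are dominated. Here the surviving (envelope) indices are i = 2, i = 1, i = 0.
Intersections between consecutive envelope lines give the roots: for adjacent envelope indices i < j the intersection is x = (a_i − a_j) / (j − i). Reading off the sorted break points: {-7, 2}.
Verification: at each break x_0, at least two indices attain the minimum of min_i(a_i + i · x_0).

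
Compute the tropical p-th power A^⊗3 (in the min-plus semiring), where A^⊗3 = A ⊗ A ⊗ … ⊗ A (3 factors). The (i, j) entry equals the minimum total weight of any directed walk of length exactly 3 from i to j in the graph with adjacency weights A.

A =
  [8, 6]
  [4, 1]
A^⊗3 =
  [11, 8]
  [6, 3]

Each entry (A^⊗3)_ij equals the minimum over all length-3 walks i = v_0 → v_1 → … → v_3 = j of Σ_t A[v_t][v_{t+1}]. For example, for (i, j) = (0, 1) we minimise over 4 possible intermediate vertex sequences; the minimum is 8, attained along the walk 0 → 1 → 1 → 1.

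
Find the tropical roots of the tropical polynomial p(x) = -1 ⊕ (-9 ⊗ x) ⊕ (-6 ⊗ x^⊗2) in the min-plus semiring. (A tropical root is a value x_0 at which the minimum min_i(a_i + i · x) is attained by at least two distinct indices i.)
Roots: {-3, 8}

Each tropical root is a break point of the lower envelope of the lines y = a_i + i · x (there are 3 lines, with slopes 0, 1, ..., 2). Only the lines that attain the minimum somewhere contribute to roots; other lines are dominated. Here the surviving (envelope) indices are i = 2, i = 1, i = 0.
Intersections between consecutive envelope lines give the roots: for adjacent envelope indices i < j the intersection is x = (a_i − a_j) / (j − i). Reading off the sorted break points: {-3, 8}.
Verification: at each break x_0, at least two indices attain the minimum of min_i(a_i + i · x_0).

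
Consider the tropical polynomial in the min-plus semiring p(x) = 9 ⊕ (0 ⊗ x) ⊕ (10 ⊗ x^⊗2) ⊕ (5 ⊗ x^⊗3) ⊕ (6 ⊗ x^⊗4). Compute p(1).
p(1) = 1

A tropical monomial a ⊗ x^⊗i evaluates to a + i · x. Evaluating each term at x = 1:
  Term 0 contributes 9 + 0 · 1 = 9
  Term 1 contributes 0 + 1 · 1 = 1
  Term 2 contributes 10 + 2 · 1 = 12
  Term 3 contributes 5 + 3 · 1 = 8
  Term 4 contributes 6 + 4 · 1 = 10
p(1) = ⊕ of these = min[9, 1, 12, 8, 10] = 1.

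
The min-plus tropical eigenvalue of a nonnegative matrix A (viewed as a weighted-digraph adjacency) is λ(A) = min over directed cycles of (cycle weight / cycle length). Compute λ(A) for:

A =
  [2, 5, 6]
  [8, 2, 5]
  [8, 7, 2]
λ(A) = 2

Enumerate directed cycles and compute their means (weight / length). Sample:
  cycle 0 → 0: weight = 2, length = 1, mean = 2/1 ≈ 2.000
  cycle 1 → 1: weight = 2, length = 1, mean = 2/1 ≈ 2.000
  cycle 2 → 2: weight = 2, length = 1, mean = 2/1 ≈ 2.000
  cycle 0 → 1 → 0: weight = 13, length = 2, mean = 13/2 ≈ 6.500
  cycle 0 → 2 → 0: weight = 14, length = 2, mean = 14/2 ≈ 7.000
  cycle 1 → 0 → 1: weight = 13, length = 2, mean = 13/2 ≈ 6.500
Minimum mean = 2.000, attained e.g. along the cycle 0 → 0 with weight 2 and length 1. So λ(A) = 2/1 = 2.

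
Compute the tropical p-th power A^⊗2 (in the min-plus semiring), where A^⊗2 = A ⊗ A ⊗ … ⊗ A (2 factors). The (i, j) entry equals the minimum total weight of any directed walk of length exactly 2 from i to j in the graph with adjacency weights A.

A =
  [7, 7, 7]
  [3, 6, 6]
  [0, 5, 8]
A^⊗2 =
  [7, 12, 13]
  [6, 10, 10]
  [7, 7, 7]

Each entry (A^⊗2)_ij equals the minimum over all length-2 walks i = v_0 → v_1 → … → v_2 = j of Σ_t A[v_t][v_{t+1}]. For example, for (i, j) = (0, 2) we minimise over 3 possible intermediate vertex sequences; the minimum is 13, attained along the walk 0 → 1 → 2.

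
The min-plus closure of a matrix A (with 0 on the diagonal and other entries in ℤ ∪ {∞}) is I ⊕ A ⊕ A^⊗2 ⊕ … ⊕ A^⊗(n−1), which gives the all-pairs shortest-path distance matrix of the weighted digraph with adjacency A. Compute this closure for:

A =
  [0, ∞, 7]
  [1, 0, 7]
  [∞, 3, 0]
Closure =
  [0, 10, 7]
  [1, 0, 7]
  [4, 3, 0]

This is the Floyd-Warshall all-pairs shortest-path computation. For each intermediate vertex k = 0, 1, …, 2, update dist[i][j] ← min(dist[i][j], dist[i][k] + dist[k][j]). The final matrix gives, for each (i, j), the minimum total weight of any directed path from i to j (possibly empty when i = j).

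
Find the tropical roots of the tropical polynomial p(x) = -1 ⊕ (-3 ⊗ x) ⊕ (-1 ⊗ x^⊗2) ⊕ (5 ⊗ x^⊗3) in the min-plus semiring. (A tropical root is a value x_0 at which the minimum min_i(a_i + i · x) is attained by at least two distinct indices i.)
Roots: {-6, -2, 2}

Each tropical root is a break point of the lower envelope of the lines y = a_i + i · x (there are 4 lines, with slopes 0, 1, ..., 3). Only the lines that attain the minimum somewhere contribute to roots; other lines are dominated. Here the surviving (envelope) indices are i = 3, i = 2, i = 1, i = 0.
Intersections between consecutive envelope lines give the roots: for adjacent envelope indices i < j the intersection is x = (a_i − a_j) / (j − i). Reading off the sorted break points: {-6, -2, 2}.
Verification: at each break x_0, at least two indices attain the minimum of min_i(a_i + i · x_0).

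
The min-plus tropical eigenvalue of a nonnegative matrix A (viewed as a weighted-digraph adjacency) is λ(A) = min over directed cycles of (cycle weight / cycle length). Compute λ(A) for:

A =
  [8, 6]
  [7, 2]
λ(A) = 2

Enumerate directed cycles and compute their means (weight / length). Sample:
  cycle 0 → 0: weight = 8, length = 1, mean = 8/1 ≈ 8.000
  cycle 1 → 1: weight = 2, length = 1, mean = 2/1 ≈ 2.000
  cycle 0 → 1 → 0: weight = 13, length = 2, mean = 13/2 ≈ 6.500
  cycle 1 → 0 → 1: weight = 13, length = 2, mean = 13/2 ≈ 6.500
Minimum mean = 2.000, attained e.g. along the cycle 1 → 1 with weight 2 and length 1. So λ(A) = 2/1 = 2.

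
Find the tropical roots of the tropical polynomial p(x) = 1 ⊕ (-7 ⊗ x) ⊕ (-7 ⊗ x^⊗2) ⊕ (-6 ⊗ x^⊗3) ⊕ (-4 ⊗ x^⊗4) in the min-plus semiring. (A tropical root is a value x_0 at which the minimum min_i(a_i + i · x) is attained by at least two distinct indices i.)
Roots: {-2, -1, 0, 8}

Each tropical root is a break point of the lower envelope of the lines y = a_i + i · x (there are 5 lines, with slopes 0, 1, ..., 4). Only the lines that attain the minimum somewhere contribute to roots; other lines are dominated. Here the surviving (envelope) indices are i = 4, i = 3, i = 2, i = 1, i = 0.
Intersections between consecutive envelope lines give the roots: for adjacent envelope indices i < j the intersection is x = (a_i − a_j) / (j − i). Reading off the sorted break points: {-2, -1, 0, 8}.
Verification: at each break x_0, at least two indices attain the minimum of min_i(a_i + i · x_0).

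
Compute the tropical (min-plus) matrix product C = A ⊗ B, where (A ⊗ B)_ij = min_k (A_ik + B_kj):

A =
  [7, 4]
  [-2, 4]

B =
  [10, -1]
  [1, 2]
A ⊗ B =
  [5, 6]
  [5, -3]

Apply the min-plus product entry-by-entry:
  C[0][0] = min over k of (A[0][0] + B[0][0] = 7 + 10 = 17, A[0][1] + B[1][0] = 4 + 1 = 5) = 5 (attained at k = 1)
  C[0][1] = min over k of (A[0][0] + B[0][1] = 7 + -1 = 6, A[0][1] + B[1][1] = 4 + 2 = 6) = 6 (attained at k = 0)
  C[1][0] = min over k of (A[1][0] + B[0][0] = -2 + 10 = 8, A[1][1] + B[1][0] = 4 + 1 = 5) = 5 (attained at k = 1)
  C[1][1] = min over k of (A[1][0] + B[0][1] = -2 + -1 = -3, A[1][1] + B[1][1] = 4 + 2 = 6) = -3 (attained at k = 0)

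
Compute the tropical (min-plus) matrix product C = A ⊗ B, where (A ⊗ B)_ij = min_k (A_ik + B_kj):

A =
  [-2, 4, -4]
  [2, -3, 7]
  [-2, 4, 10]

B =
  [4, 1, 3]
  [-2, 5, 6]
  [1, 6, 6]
A ⊗ B =
  [-3, -1, 1]
  [-5, 2, 3]
  [2, -1, 1]

Apply the min-plus product entry-by-entry:
  C[0][0] = min over k of (A[0][0] + B[0][0] = -2 + 4 = 2, A[0][1] + B[1][0] = 4 + -2 = 2, A[0][2] + B[2][0] = -4 + 1 = -3) = -3 (attained at k = 2)
  C[0][1] = min over k of (A[0][0] + B[0][1] = -2 + 1 = -1, A[0][1] + B[1][1] = 4 + 5 = 9, A[0][2] + B[2][1] = -4 + 6 = 2) = -1 (attained at k = 0)
  C[0][2] = min over k of (A[0][0] + B[0][2] = -2 + 3 = 1, A[0][1] + B[1][2] = 4 + 6 = 10, A[0][2] + B[2][2] = -4 + 6 = 2) = 1 (attained at k = 0)
  C[1][0] = min over k of (A[1][0] + B[0][0] = 2 + 4 = 6, A[1][1] + B[1][0] = -3 + -2 = -5, A[1][2] + B[2][0] = 7 + 1 = 8) = -5 (attained at k = 1)
  C[1][1] = min over k of (A[1][0] + B[0][1] = 2 + 1 = 3, A[1][1] + B[1][1] = -3 + 5 = 2, A[1][2] + B[2][1] = 7 + 6 = 13) = 2 (attained at k = 1)
  C[1][2] = min over k of (A[1][0] + B[0][2] = 2 + 3 = 5, A[1][1] + B[1][2] = -3 + 6 = 3, A[1][2] + B[2][2] = 7 + 6 = 13) = 3 (attained at k = 1)
  C[2][0] = min over k of (A[2][0] + B[0][0] = -2 + 4 = 2, A[2][1] + B[1][0] = 4 + -2 = 2, A[2][2] + B[2][0] = 10 + 1 = 11) = 2 (attained at k = 0)
  C[2][1] = min over k of (A[2][0] + B[0][1] = -2 + 1 = -1, A[2][1] + B[1][1] = 4 + 5 = 9, A[2][2] + B[2][1] = 10 + 6 = 16) = -1 (attained at k = 0)
  C[2][2] = min over k of (A[2][0] + B[0][2] = -2 + 3 = 1, A[2][1] + B[1][2] = 4 + 6 = 10, A[2][2] + B[2][2] = 10 + 6 = 16) = 1 (attained at k = 0)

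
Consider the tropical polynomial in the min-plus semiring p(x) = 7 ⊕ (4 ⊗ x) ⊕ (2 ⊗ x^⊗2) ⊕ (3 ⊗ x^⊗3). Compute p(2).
p(2) = 6

A tropical monomial a ⊗ x^⊗i evaluates to a + i · x. Evaluating each term at x = 2:
  Term 0 contributes 7 + 0 · 2 = 7
  Term 1 contributes 4 + 1 · 2 = 6
  Term 2 contributes 2 + 2 · 2 = 6
  Term 3 contributes 3 + 3 · 2 = 9
p(2) = ⊕ of these = min[7, 6, 6, 9] = 6.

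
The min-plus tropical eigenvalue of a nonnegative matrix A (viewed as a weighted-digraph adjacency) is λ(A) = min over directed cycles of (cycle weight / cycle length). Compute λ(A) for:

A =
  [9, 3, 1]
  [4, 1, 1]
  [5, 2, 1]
λ(A) = 1

Enumerate directed cycles and compute their means (weight / length). Sample:
  cycle 0 → 0: weight = 9, length = 1, mean = 9/1 ≈ 9.000
  cycle 1 → 1: weight = 1, length = 1, mean = 1/1 ≈ 1.000
  cycle 2 → 2: weight = 1, length = 1, mean = 1/1 ≈ 1.000
  cycle 0 → 1 → 0: weight = 7, length = 2, mean = 7/2 ≈ 3.500
  cycle 0 → 2 → 0: weight = 6, length = 2, mean = 6/2 ≈ 3.000
  cycle 1 → 0 → 1: weight = 7, length = 2, mean = 7/2 ≈ 3.500
Minimum mean = 1.000, attained e.g. along the cycle 1 → 1 with weight 1 and length 1. So λ(A) = 1/1 = 1.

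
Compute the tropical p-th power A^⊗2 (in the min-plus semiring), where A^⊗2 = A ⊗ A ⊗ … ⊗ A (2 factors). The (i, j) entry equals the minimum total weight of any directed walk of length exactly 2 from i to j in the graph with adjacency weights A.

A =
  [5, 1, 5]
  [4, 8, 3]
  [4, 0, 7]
A^⊗2 =
  [5, 5, 4]
  [7, 3, 9]
  [4, 5, 3]

Each entry (A^⊗2)_ij equals the minimum over all length-2 walks i = v_0 → v_1 → … → v_2 = j of Σ_t A[v_t][v_{t+1}]. For example, for (i, j) = (0, 2) we minimise over 3 possible intermediate vertex sequences; the minimum is 4, attained along the walk 0 → 1 → 2.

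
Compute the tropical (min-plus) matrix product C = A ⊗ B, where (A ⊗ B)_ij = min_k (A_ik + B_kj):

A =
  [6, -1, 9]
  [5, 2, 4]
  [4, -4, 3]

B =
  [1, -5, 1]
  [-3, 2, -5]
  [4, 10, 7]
A ⊗ B =
  [-4, 1, -6]
  [-1, 0, -3]
  [-7, -2, -9]

Apply the min-plus product entry-by-entry:
  C[0][0] = min over k of (A[0][0] + B[0][0] = 6 + 1 = 7, A[0][1] + B[1][0] = -1 + -3 = -4, A[0][2] + B[2][0] = 9 + 4 = 13) = -4 (attained at k = 1)
  C[0][1] = min over k of (A[0][0] + B[0][1] = 6 + -5 = 1, A[0][1] + B[1][1] = -1 + 2 = 1, A[0][2] + B[2][1] = 9 + 10 = 19) = 1 (attained at k = 0)
  C[0][2] = min over k of (A[0][0] + B[0][2] = 6 + 1 = 7, A[0][1] + B[1][2] = -1 + -5 = -6, A[0][2] + B[2][2] = 9 + 7 = 16) = -6 (attained at k = 1)
  C[1][0] = min over k of (A[1][0] + B[0][0] = 5 + 1 = 6, A[1][1] + B[1][0] = 2 + -3 = -1, A[1][2] + B[2][0] = 4 + 4 = 8) = -1 (attained at k = 1)
  C[1][1] = min over k of (A[1][0] + B[0][1] = 5 + -5 = 0, A[1][1] + B[1][1] = 2 + 2 = 4, A[1][2] + B[2][1] = 4 + 10 = 14) = 0 (attained at k = 0)
  C[1][2] = min over k of (A[1][0] + B[0][2] = 5 + 1 = 6, A[1][1] + B[1][2] = 2 + -5 = -3, A[1][2] + B[2][2] = 4 + 7 = 11) = -3 (attained at k = 1)
  C[2][0] = min over k of (A[2][0] + B[0][0] = 4 + 1 = 5, A[2][1] + B[1][0] = -4 + -3 = -7, A[2][2] + B[2][0] = 3 + 4 = 7) = -7 (attained at k = 1)
  C[2][1] = min over k of (A[2][0] + B[0][1] = 4 + -5 = -1, A[2][1] + B[1][1] = -4 + 2 = -2, A[2][2] + B[2][1] = 3 + 10 = 13) = -2 (attained at k = 1)
  C[2][2] = min over k of (A[2][0] + B[0][2] = 4 + 1 = 5, A[2][1] + B[1][2] = -4 + -5 = -9, A[2][2] + B[2][2] = 3 + 7 = 10) = -9 (attained at k = 1)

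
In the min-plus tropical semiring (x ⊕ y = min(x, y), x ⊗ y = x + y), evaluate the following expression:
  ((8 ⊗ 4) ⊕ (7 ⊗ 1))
((8 ⊗ 4) ⊕ (7 ⊗ 1)) = 8

Expand innermost to outermost. Recall ⊕ takes the minimum of its arguments and ⊗ takes their sum. Working out the expression ((8 ⊗ 4) ⊕ (7 ⊗ 1)) gives 8.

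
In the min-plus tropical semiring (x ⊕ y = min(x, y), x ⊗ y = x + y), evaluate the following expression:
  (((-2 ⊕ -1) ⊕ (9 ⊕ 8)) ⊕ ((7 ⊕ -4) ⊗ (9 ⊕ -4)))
(((-2 ⊕ -1) ⊕ (9 ⊕ 8)) ⊕ ((7 ⊕ -4) ⊗ (9 ⊕ -4))) = -8

Expand innermost to outermost. Recall ⊕ takes the minimum of its arguments and ⊗ takes their sum. Working out the expression (((-2 ⊕ -1) ⊕ (9 ⊕ 8)) ⊕ ((7 ⊕ -4) ⊗ (9 ⊕ -4))) gives -8.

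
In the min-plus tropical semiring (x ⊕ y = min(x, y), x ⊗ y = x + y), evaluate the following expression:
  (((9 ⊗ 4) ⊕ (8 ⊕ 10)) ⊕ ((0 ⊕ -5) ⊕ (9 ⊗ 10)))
(((9 ⊗ 4) ⊕ (8 ⊕ 10)) ⊕ ((0 ⊕ -5) ⊕ (9 ⊗ 10))) = -5

Expand innermost to outermost. Recall ⊕ takes the minimum of its arguments and ⊗ takes their sum. Working out the expression (((9 ⊗ 4) ⊕ (8 ⊕ 10)) ⊕ ((0 ⊕ -5) ⊕ (9 ⊗ 10))) gives -5.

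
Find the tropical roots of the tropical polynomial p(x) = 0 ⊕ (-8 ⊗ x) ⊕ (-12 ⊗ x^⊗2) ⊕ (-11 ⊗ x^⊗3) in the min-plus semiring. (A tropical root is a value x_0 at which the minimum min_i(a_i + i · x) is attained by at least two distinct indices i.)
Roots: {-1, 4, 8}

Each tropical root is a break point of the lower envelope of the lines y = a_i + i · x (there are 4 lines, with slopes 0, 1, ..., 3). Only the lines that attain the minimum somewhere contribute to roots; other lines are dominated. Here the surviving (envelope) indices are i = 3, i = 2, i = 1, i = 0.
Intersections between consecutive envelope lines give the roots: for adjacent envelope indices i < j the intersection is x = (a_i − a_j) / (j − i). Reading off the sorted break points: {-1, 4, 8}.
Verification: at each break x_0, at least two indices attain the minimum of min_i(a_i + i · x_0).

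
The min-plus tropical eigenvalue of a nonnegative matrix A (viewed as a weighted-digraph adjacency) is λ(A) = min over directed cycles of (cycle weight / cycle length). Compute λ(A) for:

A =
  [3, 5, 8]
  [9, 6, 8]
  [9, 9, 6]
λ(A) = 3

Enumerate directed cycles and compute their means (weight / length). Sample:
  cycle 0 → 0: weight = 3, length = 1, mean = 3/1 ≈ 3.000
  cycle 1 → 1: weight = 6, length = 1, mean = 6/1 ≈ 6.000
  cycle 2 → 2: weight = 6, length = 1, mean = 6/1 ≈ 6.000
  cycle 0 → 1 → 0: weight = 14, length = 2, mean = 14/2 ≈ 7.000
  cycle 0 → 2 → 0: weight = 17, length = 2, mean = 17/2 ≈ 8.500
  cycle 1 → 0 → 1: weight = 14, length = 2, mean = 14/2 ≈ 7.000
Minimum mean = 3.000, attained e.g. along the cycle 0 → 0 with weight 3 and length 1. So λ(A) = 3/1 = 3.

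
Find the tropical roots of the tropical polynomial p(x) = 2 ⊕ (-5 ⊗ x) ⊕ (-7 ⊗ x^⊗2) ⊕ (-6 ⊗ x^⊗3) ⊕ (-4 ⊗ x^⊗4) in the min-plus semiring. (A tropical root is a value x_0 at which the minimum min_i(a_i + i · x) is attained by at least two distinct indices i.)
Roots: {-2, -1, 2, 7}

Each tropical root is a break point of the lower envelope of the lines y = a_i + i · x (there are 5 lines, with slopes 0, 1, ..., 4). Only the lines that attain the minimum somewhere contribute to roots; other lines are dominated. Here the surviving (envelope) indices are i = 4, i = 3, i = 2, i = 1, i = 0.
Intersections between consecutive envelope lines give the roots: for adjacent envelope indices i < j the intersection is x = (a_i − a_j) / (j − i). Reading off the sorted break points: {-2, -1, 2, 7}.
Verification: at each break x_0, at least two indices attain the minimum of min_i(a_i + i · x_0).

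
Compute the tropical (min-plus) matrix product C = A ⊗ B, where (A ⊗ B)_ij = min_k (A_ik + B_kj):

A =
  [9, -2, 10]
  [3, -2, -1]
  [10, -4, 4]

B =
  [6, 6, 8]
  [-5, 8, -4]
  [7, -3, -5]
A ⊗ B =
  [-7, 6, -6]
  [-7, -4, -6]
  [-9, 1, -8]

Apply the min-plus product entry-by-entry:
  C[0][0] = min over k of (A[0][0] + B[0][0] = 9 + 6 = 15, A[0][1] + B[1][0] = -2 + -5 = -7, A[0][2] + B[2][0] = 10 + 7 = 17) = -7 (attained at k = 1)
  C[0][1] = min over k of (A[0][0] + B[0][1] = 9 + 6 = 15, A[0][1] + B[1][1] = -2 + 8 = 6, A[0][2] + B[2][1] = 10 + -3 = 7) = 6 (attained at k = 1)
  C[0][2] = min over k of (A[0][0] + B[0][2] = 9 + 8 = 17, A[0][1] + B[1][2] = -2 + -4 = -6, A[0][2] + B[2][2] = 10 + -5 = 5) = -6 (attained at k = 1)
  C[1][0] = min over k of (A[1][0] + B[0][0] = 3 + 6 = 9, A[1][1] + B[1][0] = -2 + -5 = -7, A[1][2] + B[2][0] = -1 + 7 = 6) = -7 (attained at k = 1)
  C[1][1] = min over k of (A[1][0] + B[0][1] = 3 + 6 = 9, A[1][1] + B[1][1] = -2 + 8 = 6, A[1][2] + B[2][1] = -1 + -3 = -4) = -4 (attained at k = 2)
  C[1][2] = min over k of (A[1][0] + B[0][2] = 3 + 8 = 11, A[1][1] + B[1][2] = -2 + -4 = -6, A[1][2] + B[2][2] = -1 + -5 = -6) = -6 (attained at k = 1)
  C[2][0] = min over k of (A[2][0] + B[0][0] = 10 + 6 = 16, A[2][1] + B[1][0] = -4 + -5 = -9, A[2][2] + B[2][0] = 4 + 7 = 11) = -9 (attained at k = 1)
  C[2][1] = min over k of (A[2][0] + B[0][1] = 10 + 6 = 16, A[2][1] + B[1][1] = -4 + 8 = 4, A[2][2] + B[2][1] = 4 + -3 = 1) = 1 (attained at k = 2)
  C[2][2] = min over k of (A[2][0] + B[0][2] = 10 + 8 = 18, A[2][1] + B[1][2] = -4 + -4 = -8, A[2][2] + B[2][2] = 4 + -5 = -1) = -8 (attained at k = 1)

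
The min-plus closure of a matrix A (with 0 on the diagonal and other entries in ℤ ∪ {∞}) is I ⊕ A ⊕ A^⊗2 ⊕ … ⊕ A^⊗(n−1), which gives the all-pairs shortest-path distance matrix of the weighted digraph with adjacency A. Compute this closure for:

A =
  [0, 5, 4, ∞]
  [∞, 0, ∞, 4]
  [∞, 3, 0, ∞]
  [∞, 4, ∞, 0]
Closure =
  [0, 5, 4, 9]
  [∞, 0, ∞, 4]
  [∞, 3, 0, 7]
  [∞, 4, ∞, 0]

This is the Floyd-Warshall all-pairs shortest-path computation. For each intermediate vertex k = 0, 1, …, 3, update dist[i][j] ← min(dist[i][j], dist[i][k] + dist[k][j]). The final matrix gives, for each (i, j), the minimum total weight of any directed path from i to j (possibly empty when i = j).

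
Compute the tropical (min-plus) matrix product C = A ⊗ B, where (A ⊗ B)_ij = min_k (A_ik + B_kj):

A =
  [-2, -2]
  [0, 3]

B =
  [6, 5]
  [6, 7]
A ⊗ B =
  [4, 3]
  [6, 5]

Apply the min-plus product entry-by-entry:
  C[0][0] = min over k of (A[0][0] + B[0][0] = -2 + 6 = 4, A[0][1] + B[1][0] = -2 + 6 = 4) = 4 (attained at k = 0)
  C[0][1] = min over k of (A[0][0] + B[0][1] = -2 + 5 = 3, A[0][1] + B[1][1] = -2 + 7 = 5) = 3 (attained at k = 0)
  C[1][0] = min over k of (A[1][0] + B[0][0] = 0 + 6 = 6, A[1][1] + B[1][0] = 3 + 6 = 9) = 6 (attained at k = 0)
  C[1][1] = min over k of (A[1][0] + B[0][1] = 0 + 5 = 5, A[1][1] + B[1][1] = 3 + 7 = 10) = 5 (attained at k = 0)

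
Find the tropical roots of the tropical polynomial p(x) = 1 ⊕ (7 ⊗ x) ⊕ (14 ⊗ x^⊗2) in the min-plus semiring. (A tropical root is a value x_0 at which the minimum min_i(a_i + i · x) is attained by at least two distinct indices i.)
Roots: {-7, -6}

Each tropical root is a break point of the lower envelope of the lines y = a_i + i · x (there are 3 lines, with slopes 0, 1, ..., 2). Only the lines that attain the minimum somewhere contribute to roots; other lines are dominated. Here the surviving (envelope) indices are i = 2, i = 1, i = 0.
Intersections between consecutive envelope lines give the roots: for adjacent envelope indices i < j the intersection is x = (a_i − a_j) / (j − i). Reading off the sorted break points: {-7, -6}.
Verification: at each break x_0, at least two indices attain the minimum of min_i(a_i + i · x_0).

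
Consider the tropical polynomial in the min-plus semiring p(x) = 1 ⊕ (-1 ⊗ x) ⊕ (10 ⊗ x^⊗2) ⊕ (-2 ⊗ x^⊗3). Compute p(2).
p(2) = 1

A tropical monomial a ⊗ x^⊗i evaluates to a + i · x. Evaluating each term at x = 2:
  Term 0 contributes 1 + 0 · 2 = 1
  Term 1 contributes -1 + 1 · 2 = 1
  Term 2 contributes 10 + 2 · 2 = 14
  Term 3 contributes -2 + 3 · 2 = 4
p(2) = ⊕ of these = min[1, 1, 14, 4] = 1.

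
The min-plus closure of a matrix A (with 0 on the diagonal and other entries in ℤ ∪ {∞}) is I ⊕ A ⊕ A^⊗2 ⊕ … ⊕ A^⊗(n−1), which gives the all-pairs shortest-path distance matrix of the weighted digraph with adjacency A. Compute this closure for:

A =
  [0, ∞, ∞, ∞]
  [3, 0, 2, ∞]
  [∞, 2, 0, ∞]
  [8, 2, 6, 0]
Closure =
  [0, ∞, ∞, ∞]
  [3, 0, 2, ∞]
  [5, 2, 0, ∞]
  [5, 2, 4, 0]

This is the Floyd-Warshall all-pairs shortest-path computation. For each intermediate vertex k = 0, 1, …, 3, update dist[i][j] ← min(dist[i][j], dist[i][k] + dist[k][j]). The final matrix gives, for each (i, j), the minimum total weight of any directed path from i to j (possibly empty when i = j).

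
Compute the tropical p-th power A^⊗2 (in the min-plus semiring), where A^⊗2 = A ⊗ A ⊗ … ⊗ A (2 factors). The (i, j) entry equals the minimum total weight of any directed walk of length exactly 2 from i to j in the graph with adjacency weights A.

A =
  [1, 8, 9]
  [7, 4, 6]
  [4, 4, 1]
A^⊗2 =
  [2, 9, 10]
  [8, 8, 7]
  [5, 5, 2]

Each entry (A^⊗2)_ij equals the minimum over all length-2 walks i = v_0 → v_1 → … → v_2 = j of Σ_t A[v_t][v_{t+1}]. For example, for (i, j) = (0, 2) we minimise over 3 possible intermediate vertex sequences; the minimum is 10, attained along the walk 0 → 0 → 2.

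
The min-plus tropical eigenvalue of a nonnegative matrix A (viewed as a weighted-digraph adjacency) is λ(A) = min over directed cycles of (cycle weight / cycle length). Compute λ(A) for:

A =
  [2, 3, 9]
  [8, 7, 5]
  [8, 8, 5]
λ(A) = 2

Enumerate directed cycles and compute their means (weight / length). Sample:
  cycle 0 → 0: weight = 2, length = 1, mean = 2/1 ≈ 2.000
  cycle 1 → 1: weight = 7, length = 1, mean = 7/1 ≈ 7.000
  cycle 2 → 2: weight = 5, length = 1, mean = 5/1 ≈ 5.000
  cycle 0 → 1 → 0: weight = 11, length = 2, mean = 11/2 ≈ 5.500
  cycle 0 → 2 → 0: weight = 17, length = 2, mean = 17/2 ≈ 8.500
  cycle 1 → 0 → 1: weight = 11, length = 2, mean = 11/2 ≈ 5.500
Minimum mean = 2.000, attained e.g. along the cycle 0 → 0 with weight 2 and length 1. So λ(A) = 2/1 = 2.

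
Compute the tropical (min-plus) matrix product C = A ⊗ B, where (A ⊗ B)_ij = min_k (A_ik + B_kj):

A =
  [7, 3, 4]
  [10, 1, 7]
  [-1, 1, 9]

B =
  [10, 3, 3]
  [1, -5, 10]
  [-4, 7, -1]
A ⊗ B =
  [0, -2, 3]
  [2, -4, 6]
  [2, -4, 2]

Apply the min-plus product entry-by-entry:
  C[0][0] = min over k of (A[0][0] + B[0][0] = 7 + 10 = 17, A[0][1] + B[1][0] = 3 + 1 = 4, A[0][2] + B[2][0] = 4 + -4 = 0) = 0 (attained at k = 2)
  C[0][1] = min over k of (A[0][0] + B[0][1] = 7 + 3 = 10, A[0][1] + B[1][1] = 3 + -5 = -2, A[0][2] + B[2][1] = 4 + 7 = 11) = -2 (attained at k = 1)
  C[0][2] = min over k of (A[0][0] + B[0][2] = 7 + 3 = 10, A[0][1] + B[1][2] = 3 + 10 = 13, A[0][2] + B[2][2] = 4 + -1 = 3) = 3 (attained at k = 2)
  C[1][0] = min over k of (A[1][0] + B[0][0] = 10 + 10 = 20, A[1][1] + B[1][0] = 1 + 1 = 2, A[1][2] + B[2][0] = 7 + -4 = 3) = 2 (attained at k = 1)
  C[1][1] = min over k of (A[1][0] + B[0][1] = 10 + 3 = 13, A[1][1] + B[1][1] = 1 + -5 = -4, A[1][2] + B[2][1] = 7 + 7 = 14) = -4 (attained at k = 1)
  C[1][2] = min over k of (A[1][0] + B[0][2] = 10 + 3 = 13, A[1][1] + B[1][2] = 1 + 10 = 11, A[1][2] + B[2][2] = 7 + -1 = 6) = 6 (attained at k = 2)
  C[2][0] = min over k of (A[2][0] + B[0][0] = -1 + 10 = 9, A[2][1] + B[1][0] = 1 + 1 = 2, A[2][2] + B[2][0] = 9 + -4 = 5) = 2 (attained at k = 1)
  C[2][1] = min over k of (A[2][0] + B[0][1] = -1 + 3 = 2, A[2][1] + B[1][1] = 1 + -5 = -4, A[2][2] + B[2][1] = 9 + 7 = 16) = -4 (attained at k = 1)
  C[2][2] = min over k of (A[2][0] + B[0][2] = -1 + 3 = 2, A[2][1] + B[1][2] = 1 + 10 = 11, A[2][2] + B[2][2] = 9 + -1 = 8) = 2 (attained at k = 0)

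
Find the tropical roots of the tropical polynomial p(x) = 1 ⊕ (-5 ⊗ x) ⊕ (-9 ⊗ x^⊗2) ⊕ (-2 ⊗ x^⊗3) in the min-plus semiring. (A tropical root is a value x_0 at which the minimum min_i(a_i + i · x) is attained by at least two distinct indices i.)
Roots: {-7, 4, 6}

Each tropical root is a break point of the lower envelope of the lines y = a_i + i · x (there are 4 lines, with slopes 0, 1, ..., 3). Only the lines that attain the minimum somewhere contribute to roots; other lines are dominated. Here the surviving (envelope) indices are i = 3, i = 2, i = 1, i = 0.
Intersections between consecutive envelope lines give the roots: for adjacent envelope indices i < j the intersection is x = (a_i − a_j) / (j − i). Reading off the sorted break points: {-7, 4, 6}.
Verification: at each break x_0, at least two indices attain the minimum of min_i(a_i + i · x_0).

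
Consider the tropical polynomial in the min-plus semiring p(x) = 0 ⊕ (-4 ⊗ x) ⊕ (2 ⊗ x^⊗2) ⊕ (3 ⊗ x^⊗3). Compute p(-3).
p(-3) = -7

A tropical monomial a ⊗ x^⊗i evaluates to a + i · x. Evaluating each term at x = -3:
  Term 0 contributes 0 + 0 · -3 = 0
  Term 1 contributes -4 + 1 · -3 = -7
  Term 2 contributes 2 + 2 · -3 = -4
  Term 3 contributes 3 + 3 · -3 = -6
p(-3) = ⊕ of these = min[0, -7, -4, -6] = -7.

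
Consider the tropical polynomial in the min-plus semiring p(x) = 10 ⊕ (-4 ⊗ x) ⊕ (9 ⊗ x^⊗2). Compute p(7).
p(7) = 3

A tropical monomial a ⊗ x^⊗i evaluates to a + i · x. Evaluating each term at x = 7:
  Term 0 contributes 10 + 0 · 7 = 10
  Term 1 contributes -4 + 1 · 7 = 3
  Term 2 contributes 9 + 2 · 7 = 23
p(7) = ⊕ of these = min[10, 3, 23] = 3.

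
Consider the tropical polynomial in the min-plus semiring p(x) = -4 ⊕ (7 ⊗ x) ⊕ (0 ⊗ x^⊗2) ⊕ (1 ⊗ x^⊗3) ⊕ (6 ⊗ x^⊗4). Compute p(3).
p(3) = -4

A tropical monomial a ⊗ x^⊗i evaluates to a + i · x. Evaluating each term at x = 3:
  Term 0 contributes -4 + 0 · 3 = -4
  Term 1 contributes 7 + 1 · 3 = 10
  Term 2 contributes 0 + 2 · 3 = 6
  Term 3 contributes 1 + 3 · 3 = 10
  Term 4 contributes 6 + 4 · 3 = 18
p(3) = ⊕ of these = min[-4, 10, 6, 10, 18] = -4.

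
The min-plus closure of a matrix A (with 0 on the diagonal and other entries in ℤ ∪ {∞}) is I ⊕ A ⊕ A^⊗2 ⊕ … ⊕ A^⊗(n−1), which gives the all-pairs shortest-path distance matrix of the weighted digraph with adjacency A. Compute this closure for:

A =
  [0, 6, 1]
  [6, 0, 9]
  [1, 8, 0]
Closure =
  [0, 6, 1]
  [6, 0, 7]
  [1, 7, 0]

This is the Floyd-Warshall all-pairs shortest-path computation. For each intermediate vertex k = 0, 1, …, 2, update dist[i][j] ← min(dist[i][j], dist[i][k] + dist[k][j]). The final matrix gives, for each (i, j), the minimum total weight of any directed path from i to j (possibly empty when i = j).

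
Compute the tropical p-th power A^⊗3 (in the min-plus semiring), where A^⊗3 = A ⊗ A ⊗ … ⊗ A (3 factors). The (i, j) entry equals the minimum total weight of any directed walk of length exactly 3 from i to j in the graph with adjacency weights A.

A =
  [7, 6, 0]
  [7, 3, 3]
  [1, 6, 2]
A^⊗3 =
  [3, 7, 1]
  [6, 9, 4]
  [2, 7, 3]

Each entry (A^⊗3)_ij equals the minimum over all length-3 walks i = v_0 → v_1 → … → v_3 = j of Σ_t A[v_t][v_{t+1}]. For example, for (i, j) = (0, 2) we minimise over 9 possible intermediate vertex sequences; the minimum is 1, attained along the walk 0 → 2 → 0 → 2.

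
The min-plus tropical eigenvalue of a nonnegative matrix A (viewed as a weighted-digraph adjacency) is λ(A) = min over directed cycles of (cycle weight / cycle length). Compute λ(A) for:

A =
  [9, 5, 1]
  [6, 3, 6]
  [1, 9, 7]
λ(A) = 1

Enumerate directed cycles and compute their means (weight / length). Sample:
  cycle 0 → 0: weight = 9, length = 1, mean = 9/1 ≈ 9.000
  cycle 1 → 1: weight = 3, length = 1, mean = 3/1 ≈ 3.000
  cycle 2 → 2: weight = 7, length = 1, mean = 7/1 ≈ 7.000
  cycle 0 → 1 → 0: weight = 11, length = 2, mean = 11/2 ≈ 5.500
  cycle 0 → 2 → 0: weight = 2, length = 2, mean = 2/2 ≈ 1.000
  cycle 1 → 0 → 1: weight = 11, length = 2, mean = 11/2 ≈ 5.500
Minimum mean = 1.000, attained e.g. along the cycle 0 → 2 → 0 with weight 2 and length 2. So λ(A) = 2/2 = 1.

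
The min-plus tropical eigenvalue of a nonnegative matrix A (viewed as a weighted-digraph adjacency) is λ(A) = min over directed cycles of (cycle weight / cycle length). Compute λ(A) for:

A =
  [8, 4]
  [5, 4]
λ(A) = 4

Enumerate directed cycles and compute their means (weight / length). Sample:
  cycle 0 → 0: weight = 8, length = 1, mean = 8/1 ≈ 8.000
  cycle 1 → 1: weight = 4, length = 1, mean = 4/1 ≈ 4.000
  cycle 0 → 1 → 0: weight = 9, length = 2, mean = 9/2 ≈ 4.500
  cycle 1 → 0 → 1: weight = 9, length = 2, mean = 9/2 ≈ 4.500
Minimum mean = 4.000, attained e.g. along the cycle 1 → 1 with weight 4 and length 1. So λ(A) = 4/1 = 4.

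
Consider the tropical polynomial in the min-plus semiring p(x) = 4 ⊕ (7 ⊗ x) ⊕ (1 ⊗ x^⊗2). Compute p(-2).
p(-2) = -3

A tropical monomial a ⊗ x^⊗i evaluates to a + i · x. Evaluating each term at x = -2:
  Term 0 contributes 4 + 0 · -2 = 4
  Term 1 contributes 7 + 1 · -2 = 5
  Term 2 contributes 1 + 2 · -2 = -3
p(-2) = ⊕ of these = min[4, 5, -3] = -3.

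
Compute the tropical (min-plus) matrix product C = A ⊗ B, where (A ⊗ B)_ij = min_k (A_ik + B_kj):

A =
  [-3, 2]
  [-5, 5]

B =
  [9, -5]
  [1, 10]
A ⊗ B =
  [3, -8]
  [4, -10]

Apply the min-plus product entry-by-entry:
  C[0][0] = min over k of (A[0][0] + B[0][0] = -3 + 9 = 6, A[0][1] + B[1][0] = 2 + 1 = 3) = 3 (attained at k = 1)
  C[0][1] = min over k of (A[0][0] + B[0][1] = -3 + -5 = -8, A[0][1] + B[1][1] = 2 + 10 = 12) = -8 (attained at k = 0)
  C[1][0] = min over k of (A[1][0] + B[0][0] = -5 + 9 = 4, A[1][1] + B[1][0] = 5 + 1 = 6) = 4 (attained at k = 0)
  C[1][1] = min over k of (A[1][0] + B[0][1] = -5 + -5 = -10, A[1][1] + B[1][1] = 5 + 10 = 15) = -10 (attained at k = 0)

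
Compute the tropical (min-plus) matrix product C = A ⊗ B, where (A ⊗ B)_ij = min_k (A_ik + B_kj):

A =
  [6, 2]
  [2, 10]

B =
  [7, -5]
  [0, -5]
A ⊗ B =
  [2, -3]
  [9, -3]

Apply the min-plus product entry-by-entry:
  C[0][0] = min over k of (A[0][0] + B[0][0] = 6 + 7 = 13, A[0][1] + B[1][0] = 2 + 0 = 2) = 2 (attained at k = 1)
  C[0][1] = min over k of (A[0][0] + B[0][1] = 6 + -5 = 1, A[0][1] + B[1][1] = 2 + -5 = -3) = -3 (attained at k = 1)
  C[1][0] = min over k of (A[1][0] + B[0][0] = 2 + 7 = 9, A[1][1] + B[1][0] = 10 + 0 = 10) = 9 (attained at k = 0)
  C[1][1] = min over k of (A[1][0] + B[0][1] = 2 + -5 = -3, A[1][1] + B[1][1] = 10 + -5 = 5) = -3 (attained at k = 0)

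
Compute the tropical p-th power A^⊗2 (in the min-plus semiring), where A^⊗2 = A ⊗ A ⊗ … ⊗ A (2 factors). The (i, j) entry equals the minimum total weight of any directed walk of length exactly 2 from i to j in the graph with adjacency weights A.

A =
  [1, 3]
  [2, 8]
A^⊗2 =
  [2, 4]
  [3, 5]

Each entry (A^⊗2)_ij equals the minimum over all length-2 walks i = v_0 → v_1 → … → v_2 = j of Σ_t A[v_t][v_{t+1}]. For example, for (i, j) = (0, 1) we minimise over 2 possible intermediate vertex sequences; the minimum is 4, attained along the walk 0 → 0 → 1.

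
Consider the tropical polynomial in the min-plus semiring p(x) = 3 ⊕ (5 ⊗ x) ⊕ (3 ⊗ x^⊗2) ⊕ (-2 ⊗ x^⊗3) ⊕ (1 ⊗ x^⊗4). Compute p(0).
p(0) = -2

A tropical monomial a ⊗ x^⊗i evaluates to a + i · x. Evaluating each term at x = 0:
  Term 0 contributes 3 + 0 · 0 = 3
  Term 1 contributes 5 + 1 · 0 = 5
  Term 2 contributes 3 + 2 · 0 = 3
  Term 3 contributes -2 + 3 · 0 = -2
  Term 4 contributes 1 + 4 · 0 = 1
p(0) = ⊕ of these = min[3, 5, 3, -2, 1] = -2.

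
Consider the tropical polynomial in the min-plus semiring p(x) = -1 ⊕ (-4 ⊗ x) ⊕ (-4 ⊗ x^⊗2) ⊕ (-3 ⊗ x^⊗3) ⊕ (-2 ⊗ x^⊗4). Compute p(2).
p(2) = -2

A tropical monomial a ⊗ x^⊗i evaluates to a + i · x. Evaluating each term at x = 2:
  Term 0 contributes -1 + 0 · 2 = -1
  Term 1 contributes -4 + 1 · 2 = -2
  Term 2 contributes -4 + 2 · 2 = 0
  Term 3 contributes -3 + 3 · 2 = 3
  Term 4 contributes -2 + 4 · 2 = 6
p(2) = ⊕ of these = min[-1, -2, 0, 3, 6] = -2.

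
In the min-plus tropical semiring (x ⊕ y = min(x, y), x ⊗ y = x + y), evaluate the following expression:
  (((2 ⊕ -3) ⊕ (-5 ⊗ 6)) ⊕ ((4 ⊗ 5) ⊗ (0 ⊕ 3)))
(((2 ⊕ -3) ⊕ (-5 ⊗ 6)) ⊕ ((4 ⊗ 5) ⊗ (0 ⊕ 3))) = -3

Expand innermost to outermost. Recall ⊕ takes the minimum of its arguments and ⊗ takes their sum. Working out the expression (((2 ⊕ -3) ⊕ (-5 ⊗ 6)) ⊕ ((4 ⊗ 5) ⊗ (0 ⊕ 3))) gives -3.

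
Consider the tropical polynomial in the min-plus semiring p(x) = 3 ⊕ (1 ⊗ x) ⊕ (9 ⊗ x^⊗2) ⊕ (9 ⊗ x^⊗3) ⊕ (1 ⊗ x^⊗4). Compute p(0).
p(0) = 1

A tropical monomial a ⊗ x^⊗i evaluates to a + i · x. Evaluating each term at x = 0:
  Term 0 contributes 3 + 0 · 0 = 3
  Term 1 contributes 1 + 1 · 0 = 1
  Term 2 contributes 9 + 2 · 0 = 9
  Term 3 contributes 9 + 3 · 0 = 9
  Term 4 contributes 1 + 4 · 0 = 1
p(0) = ⊕ of these = min[3, 1, 9, 9, 1] = 1.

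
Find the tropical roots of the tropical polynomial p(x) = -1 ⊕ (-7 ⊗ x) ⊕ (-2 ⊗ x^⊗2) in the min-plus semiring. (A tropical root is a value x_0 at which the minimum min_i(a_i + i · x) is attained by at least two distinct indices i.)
Roots: {-5, 6}

Each tropical root is a break point of the lower envelope of the lines y = a_i + i · x (there are 3 lines, with slopes 0, 1, ..., 2). Only the lines that attain the minimum somewhere contribute to roots; other lines are dominated. Here the surviving (envelope) indices are i = 2, i = 1, i = 0.
Intersections between consecutive envelope lines give the roots: for adjacent envelope indices i < j the intersection is x = (a_i − a_j) / (j − i). Reading off the sorted break points: {-5, 6}.
Verification: at each break x_0, at least two indices attain the minimum of min_i(a_i + i · x_0).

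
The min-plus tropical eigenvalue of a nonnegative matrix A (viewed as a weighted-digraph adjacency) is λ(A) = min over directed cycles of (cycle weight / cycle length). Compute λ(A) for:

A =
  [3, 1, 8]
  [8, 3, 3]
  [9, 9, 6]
λ(A) = 3

Enumerate directed cycles and compute their means (weight / length). Sample:
  cycle 0 → 0: weight = 3, length = 1, mean = 3/1 ≈ 3.000
  cycle 1 → 1: weight = 3, length = 1, mean = 3/1 ≈ 3.000
  cycle 2 → 2: weight = 6, length = 1, mean = 6/1 ≈ 6.000
  cycle 0 → 1 → 0: weight = 9, length = 2, mean = 9/2 ≈ 4.500
  cycle 0 → 2 → 0: weight = 17, length = 2, mean = 17/2 ≈ 8.500
  cycle 1 → 0 → 1: weight = 9, length = 2, mean = 9/2 ≈ 4.500
Minimum mean = 3.000, attained e.g. along the cycle 0 → 0 with weight 3 and length 1. So λ(A) = 3/1 = 3.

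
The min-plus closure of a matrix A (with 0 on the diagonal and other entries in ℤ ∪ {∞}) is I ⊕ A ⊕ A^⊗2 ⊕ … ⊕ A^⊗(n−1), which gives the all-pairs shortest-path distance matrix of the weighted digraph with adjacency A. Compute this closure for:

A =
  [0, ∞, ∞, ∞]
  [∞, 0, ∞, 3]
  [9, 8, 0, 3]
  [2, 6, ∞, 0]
Closure =
  [0, ∞, ∞, ∞]
  [5, 0, ∞, 3]
  [5, 8, 0, 3]
  [2, 6, ∞, 0]

This is the Floyd-Warshall all-pairs shortest-path computation. For each intermediate vertex k = 0, 1, …, 3, update dist[i][j] ← min(dist[i][j], dist[i][k] + dist[k][j]). The final matrix gives, for each (i, j), the minimum total weight of any directed path from i to j (possibly empty when i = j).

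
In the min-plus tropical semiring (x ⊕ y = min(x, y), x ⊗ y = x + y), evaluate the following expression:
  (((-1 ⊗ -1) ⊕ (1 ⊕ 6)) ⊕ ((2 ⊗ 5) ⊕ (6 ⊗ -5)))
(((-1 ⊗ -1) ⊕ (1 ⊕ 6)) ⊕ ((2 ⊗ 5) ⊕ (6 ⊗ -5))) = -2

Expand innermost to outermost. Recall ⊕ takes the minimum of its arguments and ⊗ takes their sum. Working out the expression (((-1 ⊗ -1) ⊕ (1 ⊕ 6)) ⊕ ((2 ⊗ 5) ⊕ (6 ⊗ -5))) gives -2.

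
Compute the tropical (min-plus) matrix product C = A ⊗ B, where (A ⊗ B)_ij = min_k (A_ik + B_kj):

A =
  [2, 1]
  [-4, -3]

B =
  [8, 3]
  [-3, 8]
A ⊗ B =
  [-2, 5]
  [-6, -1]

Apply the min-plus product entry-by-entry:
  C[0][0] = min over k of (A[0][0] + B[0][0] = 2 + 8 = 10, A[0][1] + B[1][0] = 1 + -3 = -2) = -2 (attained at k = 1)
  C[0][1] = min over k of (A[0][0] + B[0][1] = 2 + 3 = 5, A[0][1] + B[1][1] = 1 + 8 = 9) = 5 (attained at k = 0)
  C[1][0] = min over k of (A[1][0] + B[0][0] = -4 + 8 = 4, A[1][1] + B[1][0] = -3 + -3 = -6) = -6 (attained at k = 1)
  C[1][1] = min over k of (A[1][0] + B[0][1] = -4 + 3 = -1, A[1][1] + B[1][1] = -3 + 8 = 5) = -1 (attained at k = 0)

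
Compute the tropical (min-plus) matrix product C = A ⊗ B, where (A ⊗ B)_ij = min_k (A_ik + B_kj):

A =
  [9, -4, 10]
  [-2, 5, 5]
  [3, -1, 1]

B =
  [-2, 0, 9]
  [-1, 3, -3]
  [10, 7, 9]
A ⊗ B =
  [-5, -1, -7]
  [-4, -2, 2]
  [-2, 2, -4]

Apply the min-plus product entry-by-entry:
  C[0][0] = min over k of (A[0][0] + B[0][0] = 9 + -2 = 7, A[0][1] + B[1][0] = -4 + -1 = -5, A[0][2] + B[2][0] = 10 + 10 = 20) = -5 (attained at k = 1)
  C[0][1] = min over k of (A[0][0] + B[0][1] = 9 + 0 = 9, A[0][1] + B[1][1] = -4 + 3 = -1, A[0][2] + B[2][1] = 10 + 7 = 17) = -1 (attained at k = 1)
  C[0][2] = min over k of (A[0][0] + B[0][2] = 9 + 9 = 18, A[0][1] + B[1][2] = -4 + -3 = -7, A[0][2] + B[2][2] = 10 + 9 = 19) = -7 (attained at k = 1)
  C[1][0] = min over k of (A[1][0] + B[0][0] = -2 + -2 = -4, A[1][1] + B[1][0] = 5 + -1 = 4, A[1][2] + B[2][0] = 5 + 10 = 15) = -4 (attained at k = 0)
  C[1][1] = min over k of (A[1][0] + B[0][1] = -2 + 0 = -2, A[1][1] + B[1][1] = 5 + 3 = 8, A[1][2] + B[2][1] = 5 + 7 = 12) = -2 (attained at k = 0)
  C[1][2] = min over k of (A[1][0] + B[0][2] = -2 + 9 = 7, A[1][1] + B[1][2] = 5 + -3 = 2, A[1][2] + B[2][2] = 5 + 9 = 14) = 2 (attained at k = 1)
  C[2][0] = min over k of (A[2][0] + B[0][0] = 3 + -2 = 1, A[2][1] + B[1][0] = -1 + -1 = -2, A[2][2] + B[2][0] = 1 + 10 = 11) = -2 (attained at k = 1)
  C[2][1] = min over k of (A[2][0] + B[0][1] = 3 + 0 = 3, A[2][1] + B[1][1] = -1 + 3 = 2, A[2][2] + B[2][1] = 1 + 7 = 8) = 2 (attained at k = 1)
  C[2][2] = min over k of (A[2][0] + B[0][2] = 3 + 9 = 12, A[2][1] + B[1][2] = -1 + -3 = -4, A[2][2] + B[2][2] = 1 + 9 = 10) = -4 (attained at k = 1)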